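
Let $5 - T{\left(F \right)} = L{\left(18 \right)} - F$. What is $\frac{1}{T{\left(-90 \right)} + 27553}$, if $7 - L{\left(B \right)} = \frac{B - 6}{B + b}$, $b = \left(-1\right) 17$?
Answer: $\frac{1}{27473} \approx 3.6399 \cdot 10^{-5}$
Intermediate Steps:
$b = -17$
$L{\left(B \right)} = 7 - \frac{-6 + B}{-17 + B}$ ($L{\left(B \right)} = 7 - \frac{B - 6}{B - 17} = 7 - \frac{-6 + B}{-17 + B}$)
$T{\left(F \right)} = 10 + F$ ($T{\left(F \right)} = 5 - \left(\frac{-113 + 6 \cdot 18}{-17 + 18} - F\right) = 5 - \left(\frac{-113 + 108}{1} - F\right) = 5 - \left(1 \left(-5\right) - F\right) = 5 - \left(-5 - F\right) = 5 + \left(5 + F\right) = 10 + F$)
$\frac{1}{T{\left(-90 \right)} + 27553} = \frac{1}{\left(10 - 90\right) + 27553} = \frac{1}{-80 + 27553} = \frac{1}{27473}$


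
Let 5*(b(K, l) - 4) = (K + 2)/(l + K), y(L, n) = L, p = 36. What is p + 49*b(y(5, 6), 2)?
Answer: 1209/5 ≈ 241.80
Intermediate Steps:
b(K, l) = 4 + (2 + K)/(5*(K + l)) (b(K, l) = 4 + ((K + 2)/(l + K))/5 = 4 + ((2 + K)/(K + l))/5 = 4 + (2 + K)/(5*(K + l)))
p + 49*b(y(5, 6), 2) = 36 + 49*((2 + 20*2 + 21*5)/(5*(5 + 2))) = 36 + 49*((1/5)*(2 + 40 + 105)/7) = 36 + 49*((1/5)*(1/7)*147) = 36 + 49*(21/5) = 36 + 1029/5 = 1209/5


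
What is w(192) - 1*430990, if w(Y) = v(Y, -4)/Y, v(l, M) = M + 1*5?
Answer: -82750079/192 ≈ -4.3099e+5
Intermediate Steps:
v(l, M) = 5 + M (v(l, M) = M + 5 = 5 + M)
w(Y) = 1/Y (w(Y) = (5 - 4)/Y = 1/Y)
w(192) - 1*430990 = 1/192 - 1*430990 = 1/192 - 430990 = -82750079/192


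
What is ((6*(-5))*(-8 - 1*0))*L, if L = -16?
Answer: -3840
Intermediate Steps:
((6*(-5))*(-8 - 1*0))*L = ((6*(-5))*(-8 - 1*0))*(-16) = -30*(-8 + 0)*(-16) = -30*(-8)*(-16) = 240*(-16) = -3840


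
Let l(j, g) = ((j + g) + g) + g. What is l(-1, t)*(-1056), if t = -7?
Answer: 23232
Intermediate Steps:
l(j, g) = j + 3*g (l(j, g) = ((g + j) + g) + g = (j + 2*g) + g = j + 3*g)
l(-1, t)*(-1056) = (-1 + 3*(-7))*(-1056) = (-1 - 21)*(-1056) = -22*(-1056) = 23232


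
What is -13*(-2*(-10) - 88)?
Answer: 884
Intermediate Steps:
-13*(-2*(-10) - 88) = -13*(20 - 88) = -13*(-68) = 884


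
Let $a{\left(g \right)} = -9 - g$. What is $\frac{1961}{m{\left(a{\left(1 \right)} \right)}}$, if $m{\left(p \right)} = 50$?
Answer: $\frac{1961}{50} \approx 39.22$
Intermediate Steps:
$\frac{1961}{m{\left(a{\left(1 \right)} \right)}} = \frac{1961}{50}$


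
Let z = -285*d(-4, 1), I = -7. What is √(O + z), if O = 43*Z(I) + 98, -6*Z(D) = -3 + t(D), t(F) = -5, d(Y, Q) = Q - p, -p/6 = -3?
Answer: √45003/3 ≈ 70.713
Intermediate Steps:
p = 18 (p = -6*(-3) = 18)
d(Y, Q) = -18 + Q (d(Y, Q) = Q - 1*18 = Q - 18 = -18 + Q)
z = 4845 (z = -285*(-18 + 1) = -285*(-17) = 4845)
Z(D) = 4/3 (Z(D) = -(-3 - 5)/6 = -⅙*(-8) = 4/3)
O = 466/3 (O = 43*(4/3) + 98 = 172/3 + 98 = 466/3 ≈ 155.33)
√(O + z) = √(466/3 + 4845) = √(15001/3) = √45003/3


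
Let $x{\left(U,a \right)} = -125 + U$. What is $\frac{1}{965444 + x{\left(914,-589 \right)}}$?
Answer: $\frac{1}{966233} \approx 1.0349 \cdot 10^{-6}$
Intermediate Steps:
$\frac{1}{965444 + x{\left(914,-589 \right)}} = \frac{1}{965444 + \left(-125 + 914\right)} = \frac{1}{965444 + 789} = \frac{1}{966233}$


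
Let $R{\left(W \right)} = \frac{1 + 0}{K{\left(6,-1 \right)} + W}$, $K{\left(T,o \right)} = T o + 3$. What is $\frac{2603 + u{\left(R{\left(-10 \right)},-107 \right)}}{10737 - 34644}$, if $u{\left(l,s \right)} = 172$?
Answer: $- \frac{925}{7969} \approx -0.11607$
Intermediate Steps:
$K{\left(T,o \right)} = 3 + T o$
$R{\left(W \right)} = \frac{1}{-3 + W}$ ($R{\left(W \right)} = \frac{1 + 0}{\left(3 + 6 \left(-1\right)\right) + W} = 1 \frac{1}{\left(3 - 6\right) + W} = 1 \frac{1}{-3 + W} = \frac{1}{-3 + W}$)
$\frac{2603 + u{\left(R{\left(-10 \right)},-107 \right)}}{10737 - 34644} = \frac{2603 + 172}{10737 - 34644} = \frac{2775}{-23907} = 2775 \left(- \frac{1}{23907}\right) = - \frac{925}{7969}$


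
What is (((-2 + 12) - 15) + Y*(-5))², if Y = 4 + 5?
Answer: 2500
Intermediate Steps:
Y = 9
(((-2 + 12) - 15) + Y*(-5))² = (((-2 + 12) - 15) + 9*(-5))² = ((10 - 15) - 45)² = (-5 - 45)² = (-50)² = 2500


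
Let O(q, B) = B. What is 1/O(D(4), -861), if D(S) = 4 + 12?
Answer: -1/861 ≈ -0.0011614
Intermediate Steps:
D(S) = 16
1/O(D(4), -861) = 1/(-861) = -1/861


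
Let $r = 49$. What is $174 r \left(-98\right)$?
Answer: $-835548$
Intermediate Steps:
$174 r \left(-98\right) = 174 \cdot 49 \left(-98\right) = 8526 \left(-98\right) = -835548$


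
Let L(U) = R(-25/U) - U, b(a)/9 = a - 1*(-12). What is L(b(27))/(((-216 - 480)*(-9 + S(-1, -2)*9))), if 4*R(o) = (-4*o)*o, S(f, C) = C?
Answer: -5405522/289399149 ≈ -0.018678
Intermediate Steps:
b(a) = 108 + 9*a (b(a) = 9*(a - 1*(-12)) = 9*(a + 12) = 9*(12 + a) = 108 + 9*a)
R(o) = -o**2 (R(o) = ((-4*o)*o)/4 = (-4*o**2)/4 = -o**2)
L(U) = -U - 625/U**2 (L(U) = -(-25/U)**2 - U = -625/U**2 - U = -U - 625/U**2)
L(b(27))/(((-216 - 480)*(-9 + S(-1, -2)*9))) = (-(108 + 9*27) - 625/(108 + 9*27)**2)/(((-216 - 480)*(-9 - 2*9))) = (-(108 + 243) - 625/(108 + 243)**2)/((-696*(-9 - 18))) = (-1*351 - 625/351**2)/((-696*(-27))) = (-351 - 625*1/123201)/18792 = (-351 - 625/123201)*(1/18792) = -43244176/123201*1/18792 = -5405522/289399149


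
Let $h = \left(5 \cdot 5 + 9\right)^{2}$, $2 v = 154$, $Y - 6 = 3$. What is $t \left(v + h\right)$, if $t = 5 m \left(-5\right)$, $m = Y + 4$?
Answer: $-400725$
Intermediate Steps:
$Y = 9$ ($Y = 6 + 3 = 9$)
$v = 77$ ($v = \frac{1}{2} \cdot 154 = 77$)
$m = 13$ ($m = 9 + 4 = 13$)
$h = 1156$ ($h = \left(25 + 9\right)^{2} = 34^{2} = 1156$)
$t = -325$ ($t = 5 \cdot 13 \left(-5\right) = 65 \left(-5\right) = -325$)
$t \left(v + h\right) = - 325 \left(77 + 1156\right) = \left(-325\right) 1233 = -400725$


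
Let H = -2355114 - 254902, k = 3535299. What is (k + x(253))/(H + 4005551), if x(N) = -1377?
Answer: 3533922/1395535 ≈ 2.5323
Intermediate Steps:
H = -2610016
(k + x(253))/(H + 4005551) = (3535299 - 1377)/(-2610016 + 4005551) = 3533922/1395535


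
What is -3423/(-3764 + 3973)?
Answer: -3423/209 ≈ -16.378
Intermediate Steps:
-3423/(-3764 + 3973) = -3423/209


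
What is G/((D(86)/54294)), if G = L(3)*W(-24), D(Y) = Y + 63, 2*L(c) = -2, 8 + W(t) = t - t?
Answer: 434352/149 ≈ 2915.1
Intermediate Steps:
W(t) = -8 (W(t) = -8 + (t - t) = -8 + 0 = -8)
L(c) = -1 (L(c) = (½)*(-2) = -1)
D(Y) = 63 + Y
G = 8 (G = -1*(-8) = 8)
G/((D(86)/54294)) = 8/(((63 + 86)/54294)) = 8/((149*(1/54294))) = 8/(149/54294) = 8*(54294/149) = 434352/149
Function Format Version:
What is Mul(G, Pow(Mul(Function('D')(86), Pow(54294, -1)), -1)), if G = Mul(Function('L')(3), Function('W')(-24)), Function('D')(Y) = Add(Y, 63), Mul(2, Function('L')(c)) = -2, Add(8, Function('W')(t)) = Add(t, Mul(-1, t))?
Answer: Rational(434352, 149) ≈ 2915.1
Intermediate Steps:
Function('W')(t) = -8 (Function('W')(t) = Add(-8, Add(t, Mul(-1, t))) = Add(-8, 0) = -8)
Function('L')(c) = -1 (Function('L')(c) = Mul(Rational(1, 2), -2) = -1)
Function('D')(Y) = Add(63, Y)
G = 8 (G = Mul(-1, -8) = 8)
Mul(G, Pow(Mul(Function('D')(86), Pow(54294, -1)), -1)) = Mul(8, Pow(Mul(Add(63, 86), Pow(54294, -1)), -1)) = Mul(8, Pow(Mul(149, Rational(1, 54294)), -1)) = Mul(8, Pow(Rational(149, 54294), -1)) = Mul(8, Rational(54294, 149)) = Rational(434352, 149)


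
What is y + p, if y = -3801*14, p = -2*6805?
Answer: -66824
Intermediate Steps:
p = -13610
y = -53214
y + p = -53214 - 13610 = -66824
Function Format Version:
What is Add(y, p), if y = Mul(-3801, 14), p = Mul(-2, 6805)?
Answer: -66824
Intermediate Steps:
p = -13610
y = -53214
Add(y, p) = Add(-53214, -13610) = -66824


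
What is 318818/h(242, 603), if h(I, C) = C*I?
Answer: 159409/72963 ≈ 2.1848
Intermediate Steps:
318818/h(242, 603) = 318818/((603*242)) = 318818/145926 = 318818*(1/145926) = 159409/72963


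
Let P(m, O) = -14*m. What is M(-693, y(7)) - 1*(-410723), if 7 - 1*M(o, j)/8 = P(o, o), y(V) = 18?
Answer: 333163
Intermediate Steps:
M(o, j) = 56 + 112*o (M(o, j) = 56 - (-112)*o = 56 + 112*o)
M(-693, y(7)) - 1*(-410723) = (56 + 112*(-693)) - 1*(-410723) = (56 - 77616) + 410723 = -77560 + 410723 = 333163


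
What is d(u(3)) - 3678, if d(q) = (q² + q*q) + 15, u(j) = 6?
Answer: -3591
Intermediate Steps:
d(q) = 15 + 2*q² (d(q) = (q² + q²) + 15 = 2*q² + 15 = 15 + 2*q²)
d(u(3)) - 3678 = (15 + 2*6²) - 3678 = (15 + 2*36) - 3678 = (15 + 72) - 3678 = 87 - 3678 = -3591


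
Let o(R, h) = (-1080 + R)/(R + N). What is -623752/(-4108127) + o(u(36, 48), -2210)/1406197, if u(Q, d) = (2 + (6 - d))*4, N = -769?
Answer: 814847893650256/5366680516744651 ≈ 0.15183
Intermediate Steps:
u(Q, d) = 32 - 4*d (u(Q, d) = (8 - d)*4 = 32 - 4*d)
o(R, h) = (-1080 + R)/(-769 + R) (o(R, h) = (-1080 + R)/(R - 769) = (-1080 + R)/(-769 + R))
-623752/(-4108127) + o(u(36, 48), -2210)/1406197 = -623752/(-4108127) + ((-1080 + (32 - 4*48))/(-769 + (32 - 4*48)))/1406197 = -623752*(-1/4108127) + ((-1080 + (32 - 192))/(-769 + (32 - 192)))*(1/1406197) = 623752/4108127 + ((-1080 - 160)/(-769 - 160))*(1/1406197) = 623752/4108127 + (-1240/(-929))*(1/1406197) = 623752/4108127 - 1/929*(-1240)*(1/1406197) = 623752/4108127 + (1240/929)*(1/1406197) = 623752/4108127 + 1240/1306357013 = 814847893650256/5366680516744651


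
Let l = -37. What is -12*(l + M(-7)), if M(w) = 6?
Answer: 372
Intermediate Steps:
-12*(l + M(-7)) = -12*(-37 + 6) = -12*(-31) = 372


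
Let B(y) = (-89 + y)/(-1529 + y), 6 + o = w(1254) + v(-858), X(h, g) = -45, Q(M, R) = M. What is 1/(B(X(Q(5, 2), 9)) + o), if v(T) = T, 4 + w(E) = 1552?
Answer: 787/538375 ≈ 0.0014618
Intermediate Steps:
w(E) = 1548 (w(E) = -4 + 1552 = 1548)
o = 684 (o = -6 + (1548 - 858) = -6 + 690 = 684)
B(y) = (-89 + y)/(-1529 + y)
1/(B(X(Q(5, 2), 9)) + o) = 1/((-89 - 45)/(-1529 - 45) + 684) = 1/(-134/(-1574) + 684) = 1/(-1/1574*(-134) + 684) = 1/(67/787 + 684) = 1/(538375/787) = 787/538375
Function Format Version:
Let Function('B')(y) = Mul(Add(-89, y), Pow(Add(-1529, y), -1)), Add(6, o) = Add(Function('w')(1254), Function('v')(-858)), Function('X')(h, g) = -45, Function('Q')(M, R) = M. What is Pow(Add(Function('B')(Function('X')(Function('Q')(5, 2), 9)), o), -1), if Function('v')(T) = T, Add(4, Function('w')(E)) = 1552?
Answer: Rational(787, 538375) ≈ 0.0014618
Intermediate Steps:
Function('w')(E) = 1548 (Function('w')(E) = Add(-4, 1552) = 1548)
o = 684 (o = Add(-6, Add(1548, -858)) = Add(-6, 690) = 684)
Function('B')(y) = Mul(Pow(Add(-1529, y), -1), Add(-89, y))
Pow(Add(Function('B')(Function('X')(Function('Q')(5, 2), 9)), o), -1) = Pow(Add(Mul(Pow(Add(-1529, -45), -1), Add(-89, -45)), 684), -1) = Pow(Add(Mul(Pow(-1574, -1), -134), 684), -1) = Pow(Add(Mul(Rational(-1, 1574), -134), 684), -1) = Pow(Add(Rational(67, 787), 684), -1) = Pow(Rational(538375, 787), -1) = Rational(787, 538375)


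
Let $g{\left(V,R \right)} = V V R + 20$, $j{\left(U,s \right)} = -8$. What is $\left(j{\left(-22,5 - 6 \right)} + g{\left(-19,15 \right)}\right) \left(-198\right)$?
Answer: $-1074546$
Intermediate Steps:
$g{\left(V,R \right)} = 20 + R V^{2}$ ($g{\left(V,R \right)} = V^{2} R + 20 = R V^{2} + 20 = 20 + R V^{2}$)
$\left(j{\left(-22,5 - 6 \right)} + g{\left(-19,15 \right)}\right) \left(-198\right) = \left(-8 + \left(20 + 15 \left(-19\right)^{2}\right)\right) \left(-198\right) = \left(-8 + \left(20 + 15 \cdot 361\right)\right) \left(-198\right) = \left(-8 + \left(20 + 5415\right)\right) \left(-198\right) = \left(-8 + 5435\right) \left(-198\right) = 5427 \left(-198\right) = -1074546$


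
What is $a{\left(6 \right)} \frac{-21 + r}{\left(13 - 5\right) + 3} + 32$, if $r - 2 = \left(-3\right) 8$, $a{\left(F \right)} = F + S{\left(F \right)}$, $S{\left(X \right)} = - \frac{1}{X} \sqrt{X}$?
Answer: $\frac{94}{11} + \frac{43 \sqrt{6}}{66} \approx 10.141$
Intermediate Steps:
$S{\left(X \right)} = - \frac{1}{\sqrt{X}}$
$a{\left(F \right)} = F - \frac{1}{\sqrt{F}}$
$r = -22$ ($r = 2 - 24 = -22$)
$a{\left(6 \right)} \frac{-21 + r}{\left(13 - 5\right) + 3} + 32 = \left(6 - \frac{1}{\sqrt{6}}\right) \frac{-21 - 22}{\left(13 - 5\right) + 3} + 32 = \left(6 - \frac{\sqrt{6}}{6}\right) \left(- \frac{43}{8 + 3}\right) + 32 = \left(6 - \frac{\sqrt{6}}{6}\right) \left(- \frac{43}{11}\right) + 32 = \left(- \frac{258}{11} + \frac{43 \sqrt{6}}{66}\right) + 32 = \frac{94}{11} + \frac{43 \sqrt{6}}{66}$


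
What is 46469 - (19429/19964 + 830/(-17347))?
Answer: 193886926223/4172476 ≈ 46468.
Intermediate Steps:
46469 - (19429/19964 + 830/(-17347)) = 46469 - (19429*(1/19964) + 830*(-1/17347)) = 46469 - (19429/19964 - 10/209) = 46469 - 1*3861021/4172476 = 46469 - 3861021/4172476 = 193886926223/4172476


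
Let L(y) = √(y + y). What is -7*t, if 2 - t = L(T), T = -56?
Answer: -14 + 28*I*√7 ≈ -14.0 + 74.081*I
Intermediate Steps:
L(y) = √2*√y (L(y) = √(2*y) = √2*√y)
t = 2 - 4*I*√7 (t = 2 - √2*√(-56) = 2 - √2*2*I*√14 = 2 - 4*I*√7 ≈ 2.0 - 10.583*I)
-7*t = -7*(2 - 4*I*√7) = -14 + 28*I*√7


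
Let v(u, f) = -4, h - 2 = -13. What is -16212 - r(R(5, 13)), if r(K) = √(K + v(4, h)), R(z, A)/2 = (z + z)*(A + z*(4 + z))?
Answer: -16246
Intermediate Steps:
h = -11 (h = 2 - 13 = -11)
R(z, A) = 4*z*(A + z*(4 + z)) (R(z, A) = 2*((z + z)*(A + z*(4 + z))) = 2*((2*z)*(A + z*(4 + z))) = 2*(2*z*(A + z*(4 + z))) = 4*z*(A + z*(4 + z)))
r(K) = √(-4 + K) (r(K) = √(K - 4) = √(-4 + K))
-16212 - r(R(5, 13)) = -16212 - √(-4 + 4*5*(13 + 5² + 4*5)) = -16212 - √(-4 + 4*5*(13 + 25 + 20)) = -16212 - √(-4 + 4*5*58) = -16212 - √(-4 + 1160) = -16212 - √1156 = -16212 - 1*34 = -16212 - 34 = -16246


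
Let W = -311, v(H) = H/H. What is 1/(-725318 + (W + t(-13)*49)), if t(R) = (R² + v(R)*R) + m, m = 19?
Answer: -1/717054 ≈ -1.3946e-6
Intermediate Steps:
v(H) = 1
t(R) = 19 + R + R² (t(R) = (R² + 1*R) + 19 = (R² + R) + 19 = (R + R²) + 19 = 19 + R + R²)
1/(-725318 + (W + t(-13)*49)) = 1/(-725318 + (-311 + (19 - 13 + (-13)²)*49)) = 1/(-725318 + (-311 + (19 - 13 + 169)*49)) = 1/(-725318 + (-311 + 175*49)) = 1/(-725318 + (-311 + 8575)) = 1/(-725318 + 8264) = 1/(-717054) = -1/717054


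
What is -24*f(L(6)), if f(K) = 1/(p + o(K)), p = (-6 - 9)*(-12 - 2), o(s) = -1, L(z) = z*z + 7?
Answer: -24/209 ≈ -0.11483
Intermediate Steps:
L(z) = 7 + z² (L(z) = z² + 7 = 7 + z²)
p = 210 (p = -15*(-14) = 210)
f(K) = 1/209 (f(K) = 1/(210 - 1) = 1/209)
-24*f(L(6)) = -24*1/209 = -24/209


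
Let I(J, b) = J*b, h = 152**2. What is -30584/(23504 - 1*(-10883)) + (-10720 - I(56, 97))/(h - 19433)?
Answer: -667692688/126234677 ≈ -5.2893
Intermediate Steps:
h = 23104
-30584/(23504 - 1*(-10883)) + (-10720 - I(56, 97))/(h - 19433) = -30584/(23504 - 1*(-10883)) + (-10720 - 56*97)/(23104 - 19433) = -30584/(23504 + 10883) + (-10720 - 1*5432)/3671 = -30584/34387 + (-10720 - 5432)*(1/3671) = -30584*1/34387 - 16152*1/3671 = -30584/34387 - 16152/3671 = -667692688/126234677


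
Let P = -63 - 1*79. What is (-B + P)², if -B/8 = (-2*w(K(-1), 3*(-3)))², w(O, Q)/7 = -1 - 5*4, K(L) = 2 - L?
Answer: 477959291716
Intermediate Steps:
w(O, Q) = -147 (w(O, Q) = 7*(-1 - 5*4) = 7*(-1 - 20) = 7*(-21) = -147)
P = -142 (P = -63 - 79 = -142)
B = -691488 (B = -8*(-2*(-147))² = -8*294² = -8*86436 = -691488)
(-B + P)² = (-1*(-691488) - 142)² = (691488 - 142)² = 691346² = 477959291716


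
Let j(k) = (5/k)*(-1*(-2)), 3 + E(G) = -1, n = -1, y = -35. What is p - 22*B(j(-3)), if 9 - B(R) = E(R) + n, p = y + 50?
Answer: -293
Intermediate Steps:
p = 15 (p = -35 + 50 = 15)
E(G) = -4 (E(G) = -3 - 1 = -4)
j(k) = 10/k (j(k) = (5/k)*2 = 10/k)
B(R) = 14 (B(R) = 9 - (-4 - 1) = 9 - 1*(-5) = 9 + 5 = 14)
p - 22*B(j(-3)) = 15 - 22*14 = 15 - 308 = -293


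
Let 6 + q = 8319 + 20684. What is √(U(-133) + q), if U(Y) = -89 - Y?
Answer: √29041 ≈ 170.41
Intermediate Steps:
q = 28997 (q = -6 + (8319 + 20684) = -6 + 29003 = 28997)
√(U(-133) + q) = √((-89 - 1*(-133)) + 28997) = √((-89 + 133) + 28997) = √(44 + 28997) = √29041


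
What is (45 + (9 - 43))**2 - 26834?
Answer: -26713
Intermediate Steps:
(45 + (9 - 43))**2 - 26834 = (45 - 34)**2 - 26834 = 11**2 - 26834 = 121 - 26834 = -26713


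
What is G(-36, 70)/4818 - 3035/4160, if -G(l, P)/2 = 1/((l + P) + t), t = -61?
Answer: -39480269/54115776 ≈ -0.72955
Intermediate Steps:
G(l, P) = -2/(-61 + P + l) (G(l, P) = -2/((l + P) - 61) = -2/((P + l) - 61) = -2/(-61 + P + l))
G(-36, 70)/4818 - 3035/4160 = -2/(-61 + 70 - 36)/4818 - 3035/4160 = -2/(-27)*(1/4818) - 3035*1/4160 = -2*(-1/27)*(1/4818) - 607/832 = (2/27)*(1/4818) - 607/832 = 1/65043 - 607/832 = -39480269/54115776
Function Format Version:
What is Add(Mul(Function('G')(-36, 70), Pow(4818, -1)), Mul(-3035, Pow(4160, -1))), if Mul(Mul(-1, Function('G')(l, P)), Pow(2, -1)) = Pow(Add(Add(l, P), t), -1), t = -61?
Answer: Rational(-39480269, 54115776) ≈ -0.72955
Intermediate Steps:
Function('G')(l, P) = Mul(-2, Pow(Add(-61, P, l), -1)) (Function('G')(l, P) = Mul(-2, Pow(Add(Add(l, P), -61), -1)) = Mul(-2, Pow(Add(Add(P, l), -61), -1)) = Mul(-2, Pow(Add(-61, P, l), -1)))
Add(Mul(Function('G')(-36, 70), Pow(4818, -1)), Mul(-3035, Pow(4160, -1))) = Add(Mul(Mul(-2, Pow(Add(-61, 70, -36), -1)), Pow(4818, -1)), Mul(-3035, Pow(4160, -1))) = Add(Mul(Mul(-2, Pow(-27, -1)), Rational(1, 4818)), Mul(-3035, Rational(1, 4160))) = Add(Mul(Mul(-2, Rational(-1, 27)), Rational(1, 4818)), Rational(-607, 832)) = Add(Mul(Rational(2, 27), Rational(1, 4818)), Rational(-607, 832)) = Add(Rational(1, 65043), Rational(-607, 832)) = Rational(-39480269, 54115776)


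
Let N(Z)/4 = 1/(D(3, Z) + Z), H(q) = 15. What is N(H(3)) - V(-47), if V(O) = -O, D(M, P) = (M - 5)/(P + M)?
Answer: -3131/67 ≈ -46.731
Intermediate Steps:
D(M, P) = (-5 + M)/(M + P)
N(Z) = 4/(Z - 2/(3 + Z)) (N(Z) = 4/((-5 + 3)/(3 + Z) + Z) = 4/(-2/(3 + Z) + Z) = 4/(Z - 2/(3 + Z)))
N(H(3)) - V(-47) = 4*(3 + 15)/(-2 + 15*(3 + 15)) - (-1)*(-47) = 4*18/(-2 + 15*18) - 1*47 = 4*18/(-2 + 270) - 47 = 4*18/268 - 47 = 4*(1/268)*18 - 47 = 18/67 - 47 = -3131/67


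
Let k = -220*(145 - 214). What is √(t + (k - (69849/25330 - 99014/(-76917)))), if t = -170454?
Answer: I*√589420325323588224479730/1948307610 ≈ 394.05*I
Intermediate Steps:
k = 15180 (k = -220*(-69) = 15180)
√(t + (k - (69849/25330 - 99014/(-76917)))) = √(-170454 + (15180 - (69849/25330 - 99014/(-76917)))) = √(-170454 + (15180 - (69849*(1/25330) - 99014*(-1/76917)))) = √(-170454 + (15180 - (69849/25330 + 99014/76917))) = √(-170454 + (15180 - 1*7880600153/1948307610)) = √(-170454 + (15180 - 7880600153/1948307610)) = √(-170454 + 29567428919647/1948307610) = √(-302529396435293/1948307610) = I*√589420325323588224479730/1948307610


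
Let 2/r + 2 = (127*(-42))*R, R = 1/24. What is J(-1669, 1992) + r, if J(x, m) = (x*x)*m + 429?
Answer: 4977307633069/897 ≈ 5.5488e+9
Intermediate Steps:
R = 1/24 ≈ 0.041667
r = -8/897 (r = 2/(-2 + (127*(-42))*(1/24)) = 2/(-2 - 5334*1/24) = 2/(-2 - 889/4) = 2/(-897/4) = 2*(-4/897) = -8/897 ≈ -0.0089186)
J(x, m) = 429 + m*x² (J(x, m) = x²*m + 429 = m*x² + 429 = 429 + m*x²)
J(-1669, 1992) + r = (429 + 1992*(-1669)²) - 8/897 = (429 + 1992*2785561) - 8/897 = (429 + 5548837512) - 8/897 = 5548837941 - 8/897 = 4977307633069/897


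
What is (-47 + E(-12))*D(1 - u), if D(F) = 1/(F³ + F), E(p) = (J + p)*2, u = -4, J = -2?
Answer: -15/26 ≈ -0.57692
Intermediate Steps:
E(p) = -4 + 2*p (E(p) = (-2 + p)*2 = -4 + 2*p)
D(F) = 1/(F + F³)
(-47 + E(-12))*D(1 - u) = (-47 + (-4 + 2*(-12)))/((1 - 1*(-4)) + (1 - 1*(-4))³) = (-47 + (-4 - 24))/((1 + 4) + (1 + 4)³) = (-47 - 28)/(5 + 5³) = -75/(5 + 125) = -75/130 = -75*1/130 = -15/26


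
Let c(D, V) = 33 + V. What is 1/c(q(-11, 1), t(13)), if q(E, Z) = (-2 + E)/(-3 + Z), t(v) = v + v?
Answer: 1/59 ≈ 0.016949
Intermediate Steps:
t(v) = 2*v
q(E, Z) = (-2 + E)/(-3 + Z)
1/c(q(-11, 1), t(13)) = 1/(33 + 2*13) = 1/(33 + 26) = 1/59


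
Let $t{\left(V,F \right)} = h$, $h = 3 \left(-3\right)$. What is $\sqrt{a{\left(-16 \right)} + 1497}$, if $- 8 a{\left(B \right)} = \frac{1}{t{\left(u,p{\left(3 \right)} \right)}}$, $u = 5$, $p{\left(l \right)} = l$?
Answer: $\frac{\sqrt{215570}}{12} \approx 38.691$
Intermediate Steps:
$h = -9$
$t{\left(V,F \right)} = -9$
$a{\left(B \right)} = \frac{1}{72}$ ($a{\left(B \right)} = - \frac{1}{8 \left(-9\right)} = \left(- \frac{1}{8}\right) \left(- \frac{1}{9}\right) = \frac{1}{72}$)
$\sqrt{a{\left(-16 \right)} + 1497} = \sqrt{\frac{1}{72} + 1497} = \sqrt{\frac{107785}{72}} = \frac{\sqrt{215570}}{12}$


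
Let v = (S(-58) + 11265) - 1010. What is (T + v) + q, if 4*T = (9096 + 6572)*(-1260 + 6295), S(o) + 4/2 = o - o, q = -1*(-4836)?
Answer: 19737184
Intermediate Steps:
q = 4836
S(o) = -2 (S(o) = -2 + (o - o) = -2 + 0 = -2)
T = 19722095 (T = ((9096 + 6572)*(-1260 + 6295))/4 = (15668*5035)/4 = (¼)*78888380 = 19722095)
v = 10253 (v = (-2 + 11265) - 1010 = 11263 - 1010 = 10253)
(T + v) + q = (19722095 + 10253) + 4836 = 19732348 + 4836 = 19737184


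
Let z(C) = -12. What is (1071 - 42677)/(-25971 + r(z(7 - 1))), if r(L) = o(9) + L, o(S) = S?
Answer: 20803/12987 ≈ 1.6018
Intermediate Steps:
r(L) = 9 + L
(1071 - 42677)/(-25971 + r(z(7 - 1))) = (1071 - 42677)/(-25971 + (9 - 12)) = -41606/(-25971 - 3) = -41606/(-25974) = -41606*(-1/25974) = 20803/12987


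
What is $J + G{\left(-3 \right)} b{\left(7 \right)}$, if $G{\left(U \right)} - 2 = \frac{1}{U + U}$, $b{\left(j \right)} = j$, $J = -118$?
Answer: $- \frac{631}{6} \approx -105.17$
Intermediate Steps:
$G{\left(U \right)} = 2 + \frac{1}{2 U}$ ($G{\left(U \right)} = 2 + \frac{1}{U + U} = 2 + \frac{1}{2 U}$)
$J + G{\left(-3 \right)} b{\left(7 \right)} = -118 + \left(2 + \frac{1}{2 \left(-3\right)}\right) 7 = -118 + \left(2 + \frac{1}{2} \left(- \frac{1}{3}\right)\right) 7 = -118 + \left(2 - \frac{1}{6}\right) 7 = -118 + \frac{11}{6} \cdot 7 = -118 + \frac{77}{6} = - \frac{631}{6}$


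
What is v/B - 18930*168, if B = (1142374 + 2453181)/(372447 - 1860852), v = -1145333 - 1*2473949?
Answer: -18053045994/10733 ≈ -1.6820e+6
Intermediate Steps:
v = -3619282 (v = -1145333 - 2473949 = -3619282)
B = -10733/4443 (B = 3595555/(-1488405) = 3595555*(-1/1488405) = -10733/4443 ≈ -2.4157)
v/B - 18930*168 = -3619282/(-10733/4443) - 18930*168 = -3619282*(-4443/10733) - 3180240 = 16080469926/10733 - 3180240 = -18053045994/10733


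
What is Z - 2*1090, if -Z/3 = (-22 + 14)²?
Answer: -2372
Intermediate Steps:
Z = -192 (Z = -3*(-22 + 14)² = -3*(-8)² = -3*64 = -192)
Z - 2*1090 = -192 - 2*1090 = -192 - 1*2180 = -192 - 2180 = -2372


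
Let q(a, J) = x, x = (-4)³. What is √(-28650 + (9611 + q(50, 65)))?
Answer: I*√19103 ≈ 138.21*I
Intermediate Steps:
x = -64
q(a, J) = -64
√(-28650 + (9611 + q(50, 65))) = √(-28650 + (9611 - 64)) = √(-28650 + 9547) = √(-19103) = I*√19103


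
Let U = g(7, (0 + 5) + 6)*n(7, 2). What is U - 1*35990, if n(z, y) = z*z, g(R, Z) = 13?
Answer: -35353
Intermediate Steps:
n(z, y) = z**2
U = 637 (U = 13*7**2 = 13*49 = 637)
U - 1*35990 = 637 - 1*35990 = 637 - 35990 = -35353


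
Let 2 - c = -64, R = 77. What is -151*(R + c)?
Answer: -21593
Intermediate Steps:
c = 66 (c = 2 - 1*(-64) = 2 + 64 = 66)
-151*(R + c) = -151*(77 + 66) = -151*143 = -21593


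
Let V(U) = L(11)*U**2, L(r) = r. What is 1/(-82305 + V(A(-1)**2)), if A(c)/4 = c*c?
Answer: -1/79489 ≈ -1.2580e-5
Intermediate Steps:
A(c) = 4*c**2 (A(c) = 4*(c*c) = 4*c**2)
V(U) = 11*U**2
1/(-82305 + V(A(-1)**2)) = 1/(-82305 + 11*((4*(-1)**2)**2)**2) = 1/(-82305 + 11*((4*1)**2)**2) = 1/(-82305 + 11*(4**2)**2) = 1/(-82305 + 11*16**2) = 1/(-82305 + 11*256) = 1/(-82305 + 2816) = 1/(-79489) = -1/79489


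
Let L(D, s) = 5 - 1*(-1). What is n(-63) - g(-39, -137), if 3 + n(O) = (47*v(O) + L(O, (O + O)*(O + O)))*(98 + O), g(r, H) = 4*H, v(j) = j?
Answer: -102880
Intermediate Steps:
L(D, s) = 6 (L(D, s) = 5 + 1 = 6)
n(O) = -3 + (6 + 47*O)*(98 + O) (n(O) = -3 + (47*O + 6)*(98 + O) = -3 + (6 + 47*O)*(98 + O))
n(-63) - g(-39, -137) = (585 + 47*(-63)**2 + 4612*(-63)) - 4*(-137) = (585 + 47*3969 - 290556) - 1*(-548) = (585 + 186543 - 290556) + 548 = -103428 + 548 = -102880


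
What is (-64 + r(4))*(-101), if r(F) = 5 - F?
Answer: 6363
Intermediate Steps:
(-64 + r(4))*(-101) = (-64 + (5 - 1*4))*(-101) = (-64 + (5 - 4))*(-101) = (-64 + 1)*(-101) = -63*(-101) = 6363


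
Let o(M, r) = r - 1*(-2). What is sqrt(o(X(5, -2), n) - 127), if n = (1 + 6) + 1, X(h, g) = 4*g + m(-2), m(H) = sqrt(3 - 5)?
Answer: 3*I*sqrt(13) ≈ 10.817*I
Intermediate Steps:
m(H) = I*sqrt(2) (m(H) = sqrt(-2) = I*sqrt(2))
X(h, g) = 4*g + I*sqrt(2)
n = 8 (n = 7 + 1 = 8)
o(M, r) = 2 + r (o(M, r) = r + 2 = 2 + r)
sqrt(o(X(5, -2), n) - 127) = sqrt((2 + 8) - 127) = sqrt(10 - 127) = sqrt(-117) = 3*I*sqrt(13)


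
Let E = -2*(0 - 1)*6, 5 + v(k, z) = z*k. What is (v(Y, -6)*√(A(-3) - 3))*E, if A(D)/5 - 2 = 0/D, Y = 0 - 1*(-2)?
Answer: -204*√7 ≈ -539.73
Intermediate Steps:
Y = 2 (Y = 0 + 2 = 2)
A(D) = 10 (A(D) = 10 + 5*(0/D) = 10 + 5*0 = 10 + 0 = 10)
v(k, z) = -5 + k*z (v(k, z) = -5 + z*k = -5 + k*z)
E = 12 (E = -2*(-1)*6 = 2*6 = 12)
(v(Y, -6)*√(A(-3) - 3))*E = ((-5 + 2*(-6))*√(10 - 3))*12 = ((-5 - 12)*√7)*12 = -17*√7*12 = -204*√7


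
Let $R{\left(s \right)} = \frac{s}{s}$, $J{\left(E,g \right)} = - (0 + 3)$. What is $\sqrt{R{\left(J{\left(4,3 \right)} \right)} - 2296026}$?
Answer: $5 i \sqrt{91841} \approx 1515.3 i$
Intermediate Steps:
$J{\left(E,g \right)} = -3$ ($J{\left(E,g \right)} = \left(-1\right) 3 = -3$)
$R{\left(s \right)} = 1$
$\sqrt{R{\left(J{\left(4,3 \right)} \right)} - 2296026} = \sqrt{1 - 2296026} = \sqrt{-2296025} = 5 i \sqrt{91841}$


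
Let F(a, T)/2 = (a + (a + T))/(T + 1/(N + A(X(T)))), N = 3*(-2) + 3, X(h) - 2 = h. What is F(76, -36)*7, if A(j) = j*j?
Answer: -1872472/41507 ≈ -45.112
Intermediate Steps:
X(h) = 2 + h
A(j) = j²
N = -3 (N = -6 + 3 = -3)
F(a, T) = 2*(T + 2*a)/(T + 1/(-3 + (2 + T)²)) (F(a, T) = 2*((a + (a + T))/(T + 1/(-3 + (2 + T)²))) = 2*((a + (T + a))/(T + 1/(-3 + (2 + T)²))) = 2*((T + 2*a)/(T + 1/(-3 + (2 + T)²))) = 2*(T + 2*a)/(T + 1/(-3 + (2 + T)²)))
F(76, -36)*7 = (2*(-6*76 - 3*(-36) - 36*(2 - 36)² + 2*76*(2 - 36)²)/(1 - 3*(-36) - 36*(2 - 36)²))*7 = (2*(-456 + 108 - 36*(-34)² + 2*76*(-34)²)/(1 + 108 - 36*(-34)²))*7 = (2*(-456 + 108 - 36*1156 + 2*76*1156)/(1 + 108 - 36*1156))*7 = (2*(-456 + 108 - 41616 + 175712)/(1 + 108 - 41616))*7 = (2*133748/(-41507))*7 = (2*(-1/41507)*133748)*7 = -267496/41507*7 = -1872472/41507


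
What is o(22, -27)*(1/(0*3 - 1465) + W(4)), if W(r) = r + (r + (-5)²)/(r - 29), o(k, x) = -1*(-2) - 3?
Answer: -20798/7325 ≈ -2.8393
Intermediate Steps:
o(k, x) = -1 (o(k, x) = 2 - 3 = -1)
W(r) = r + (25 + r)/(-29 + r) (W(r) = r + (r + 25)/(-29 + r) = r + (25 + r)/(-29 + r))
o(22, -27)*(1/(0*3 - 1465) + W(4)) = -(1/(0*3 - 1465) + (25 + 4² - 28*4)/(-29 + 4)) = -(1/(0 - 1465) + (25 + 16 - 112)/(-25)) = -(1/(-1465) - 1/25*(-71)) = -(-1/1465 + 71/25) = -1*20798/7325 = -20798/7325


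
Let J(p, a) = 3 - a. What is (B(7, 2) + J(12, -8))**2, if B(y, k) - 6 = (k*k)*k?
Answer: 625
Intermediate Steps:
B(y, k) = 6 + k**3 (B(y, k) = 6 + (k*k)*k = 6 + k**2*k = 6 + k**3)
(B(7, 2) + J(12, -8))**2 = ((6 + 2**3) + (3 - 1*(-8)))**2 = ((6 + 8) + (3 + 8))**2 = (14 + 11)**2 = 25**2 = 625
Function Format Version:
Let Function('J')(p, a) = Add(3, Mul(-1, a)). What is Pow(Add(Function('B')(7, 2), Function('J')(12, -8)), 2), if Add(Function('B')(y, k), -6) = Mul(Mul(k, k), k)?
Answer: 625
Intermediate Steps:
Function('B')(y, k) = Add(6, Pow(k, 3)) (Function('B')(y, k) = Add(6, Mul(Mul(k, k), k)) = Add(6, Mul(Pow(k, 2), k)) = Add(6, Pow(k, 3)))
Pow(Add(Function('B')(7, 2), Function('J')(12, -8)), 2) = Pow(Add(Add(6, Pow(2, 3)), Add(3, Mul(-1, -8))), 2) = Pow(Add(Add(6, 8), Add(3, 8)), 2) = Pow(Add(14, 11), 2) = Pow(25, 2) = 625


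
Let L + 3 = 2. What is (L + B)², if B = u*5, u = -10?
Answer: 2601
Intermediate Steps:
L = -1 (L = -3 + 2 = -1)
B = -50 (B = -10*5 = -50)
(L + B)² = (-1 - 50)² = (-51)² = 2601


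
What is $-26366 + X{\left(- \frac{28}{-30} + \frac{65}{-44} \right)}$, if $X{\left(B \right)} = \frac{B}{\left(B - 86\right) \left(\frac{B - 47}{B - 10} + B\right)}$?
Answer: $- \frac{27427049882645426}{1040243174221} \approx -26366.0$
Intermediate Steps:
$X{\left(B \right)} = \frac{B}{\left(-86 + B\right) \left(B + \frac{-47 + B}{-10 + B}\right)}$ ($X{\left(B \right)} = \frac{B}{\left(-86 + B\right) \left(\frac{-47 + B}{-10 + B} + B\right)} = \frac{B}{\left(-86 + B\right) \left(B + \frac{-47 + B}{-10 + B}\right)}$)
$-26366 + X{\left(- \frac{28}{-30} + \frac{65}{-44} \right)} = -26366 + \frac{\left(- \frac{28}{-30} + \frac{65}{-44}\right) \left(-10 + \left(- \frac{28}{-30} + \frac{65}{-44}\right)\right)}{4042 + \left(- \frac{28}{-30} + \frac{65}{-44}\right)^{3} - 95 \left(- \frac{28}{-30} + \frac{65}{-44}\right)^{2} + 727 \left(- \frac{28}{-30} + \frac{65}{-44}\right)} = -26366 + \frac{\left(\left(-28\right) \left(- \frac{1}{30}\right) + 65 \left(- \frac{1}{44}\right)\right) \left(-10 + \left(\left(-28\right) \left(- \frac{1}{30}\right) + 65 \left(- \frac{1}{44}\right)\right)\right)}{4042 + \left(\left(-28\right) \left(- \frac{1}{30}\right) + 65 \left(- \frac{1}{44}\right)\right)^{3} - 95 \left(\left(-28\right) \left(- \frac{1}{30}\right) + 65 \left(- \frac{1}{44}\right)\right)^{2} + 727 \left(\left(-28\right) \left(- \frac{1}{30}\right) + 65 \left(- \frac{1}{44}\right)\right)} = -26366 + \frac{\left(\frac{14}{15} - \frac{65}{44}\right) \left(-10 + \left(\frac{14}{15} - \frac{65}{44}\right)\right)}{4042 + \left(\frac{14}{15} - \frac{65}{44}\right)^{3} - 95 \left(\frac{14}{15} - \frac{65}{44}\right)^{2} + 727 \left(\frac{14}{15} - \frac{65}{44}\right)} = -26366 - \frac{359 \left(-10 - \frac{359}{660}\right)}{660 \left(4042 + \left(- \frac{359}{660}\right)^{3} - 95 \left(- \frac{359}{660}\right)^{2} + 727 \left(- \frac{359}{660}\right)\right)} = -26366 - \frac{359}{660} \frac{1}{4042 - \frac{46268279}{287496000} - \frac{2448739}{87120} - \frac{260993}{660}} \left(- \frac{6959}{660}\right) = -26366 - \frac{359}{660} \frac{1}{\frac{1040243174221}{287496000}} \left(- \frac{6959}{660}\right) = -26366 - \frac{156380400}{1040243174221} \left(- \frac{6959}{660}\right) = -26366 + \frac{1648865460}{1040243174221} = - \frac{27427049882645426}{1040243174221}$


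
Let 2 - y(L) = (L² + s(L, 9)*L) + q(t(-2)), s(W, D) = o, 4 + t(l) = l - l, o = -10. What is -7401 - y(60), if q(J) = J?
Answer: -4407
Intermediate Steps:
t(l) = -4 (t(l) = -4 + (l - l) = -4 + 0 = -4)
s(W, D) = -10
y(L) = 6 - L² + 10*L (y(L) = 2 - ((L² - 10*L) - 4) = 2 - (-4 + L² - 10*L) = 2 + (4 - L² + 10*L) = 6 - L² + 10*L)
-7401 - y(60) = -7401 - (6 - 1*60² + 10*60) = -7401 - (6 - 1*3600 + 600) = -7401 - (6 - 3600 + 600) = -7401 - 1*(-2994) = -7401 + 2994 = -4407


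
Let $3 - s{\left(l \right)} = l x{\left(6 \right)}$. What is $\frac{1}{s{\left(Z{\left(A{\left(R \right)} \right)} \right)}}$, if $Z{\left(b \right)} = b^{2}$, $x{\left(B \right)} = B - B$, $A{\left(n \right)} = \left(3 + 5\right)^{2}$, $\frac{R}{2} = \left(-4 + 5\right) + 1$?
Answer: $\frac{1}{3} \approx 0.33333$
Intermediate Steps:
$R = 4$ ($R = 2 \left(\left(-4 + 5\right) + 1\right) = 2 \left(1 + 1\right) = 2 \cdot 2 = 4$)
$A{\left(n \right)} = 64$ ($A{\left(n \right)} = 8^{2} = 64$)
$x{\left(B \right)} = 0$
$s{\left(l \right)} = 3$ ($s{\left(l \right)} = 3 - l 0 = 3 - 0 = 3 + 0 = 3$)
$\frac{1}{s{\left(Z{\left(A{\left(R \right)} \right)} \right)}} = \frac{1}{3}$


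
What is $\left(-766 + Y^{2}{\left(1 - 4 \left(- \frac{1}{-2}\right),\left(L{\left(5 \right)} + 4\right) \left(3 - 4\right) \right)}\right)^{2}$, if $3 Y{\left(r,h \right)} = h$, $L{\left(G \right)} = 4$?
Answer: $\frac{46648900}{81} \approx 5.7591 \cdot 10^{5}$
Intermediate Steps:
$Y{\left(r,h \right)} = \frac{h}{3}$
$\left(-766 + Y^{2}{\left(1 - 4 \left(- \frac{1}{-2}\right),\left(L{\left(5 \right)} + 4\right) \left(3 - 4\right) \right)}\right)^{2} = \left(-766 + \left(\frac{\left(4 + 4\right) \left(3 - 4\right)}{3}\right)^{2}\right)^{2} = \left(-766 + \left(\frac{8 \left(-1\right)}{3}\right)^{2}\right)^{2} = \left(-766 + \left(\frac{1}{3} \left(-8\right)\right)^{2}\right)^{2} = \left(-766 + \left(- \frac{8}{3}\right)^{2}\right)^{2} = \left(-766 + \frac{64}{9}\right)^{2} = \left(- \frac{6830}{9}\right)^{2} = \frac{46648900}{81}$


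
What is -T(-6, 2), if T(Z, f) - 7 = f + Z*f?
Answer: 3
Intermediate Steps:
T(Z, f) = 7 + f + Z*f (T(Z, f) = 7 + (f + Z*f) = 7 + f + Z*f)
-T(-6, 2) = -(7 + 2 - 6*2) = -(7 + 2 - 12) = -1*(-3) = 3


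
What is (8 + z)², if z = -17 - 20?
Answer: 841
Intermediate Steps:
z = -37
(8 + z)² = (8 - 37)² = (-29)² = 841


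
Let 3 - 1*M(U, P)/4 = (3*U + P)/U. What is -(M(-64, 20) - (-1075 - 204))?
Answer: -5121/4 ≈ -1280.3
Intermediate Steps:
M(U, P) = 12 - 4*(P + 3*U)/U (M(U, P) = 12 - 4*(3*U + P)/U = 12 - 4*(P + 3*U)/U)
-(M(-64, 20) - (-1075 - 204)) = -(-4*20/(-64) - (-1075 - 204)) = -(-4*20*(-1/64) - 1*(-1279)) = -(5/4 + 1279) = -1*5121/4 = -5121/4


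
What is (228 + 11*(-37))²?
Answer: 32041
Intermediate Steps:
(228 + 11*(-37))² = (228 - 407)² = (-179)² = 32041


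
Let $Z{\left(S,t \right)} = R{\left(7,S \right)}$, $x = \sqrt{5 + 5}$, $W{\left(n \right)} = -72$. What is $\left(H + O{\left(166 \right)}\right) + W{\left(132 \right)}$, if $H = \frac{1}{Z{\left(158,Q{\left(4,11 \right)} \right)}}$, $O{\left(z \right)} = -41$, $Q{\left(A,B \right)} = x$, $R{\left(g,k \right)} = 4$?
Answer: $- \frac{451}{4} \approx -112.75$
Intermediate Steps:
$x = \sqrt{10} \approx 3.1623$
$Q{\left(A,B \right)} = \sqrt{10}$
$Z{\left(S,t \right)} = 4$
$H = \frac{1}{4} \approx 0.25$
$\left(H + O{\left(166 \right)}\right) + W{\left(132 \right)} = \left(\frac{1}{4} - 41\right) - 72 = - \frac{163}{4} - 72 = - \frac{451}{4}$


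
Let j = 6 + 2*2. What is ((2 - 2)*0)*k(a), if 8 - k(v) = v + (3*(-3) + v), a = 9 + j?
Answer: 0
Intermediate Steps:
j = 10 (j = 6 + 4 = 10)
a = 19 (a = 9 + 10 = 19)
k(v) = 17 - 2*v (k(v) = 8 - (v + (3*(-3) + v)) = 8 - (v + (-9 + v)) = 8 - (-9 + 2*v) = 8 + (9 - 2*v) = 17 - 2*v)
((2 - 2)*0)*k(a) = ((2 - 2)*0)*(17 - 2*19) = (0*0)*(17 - 38) = 0*(-21) = 0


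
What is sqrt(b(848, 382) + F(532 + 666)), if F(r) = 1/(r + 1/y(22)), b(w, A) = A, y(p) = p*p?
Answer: sqrt(128431090252770)/579833 ≈ 19.545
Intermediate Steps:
y(p) = p**2
F(r) = 1/(1/484 + r) (F(r) = 1/(r + 1/(22**2)) = 1/(r + 1/484) = 1/(1/484 + r))
sqrt(b(848, 382) + F(532 + 666)) = sqrt(382 + 484/(1 + 484*(532 + 666))) = sqrt(382 + 484/(1 + 484*1198)) = sqrt(382 + 484/(1 + 579832)) = sqrt(382 + 484/579833) = sqrt(221496690/579833) = sqrt(128431090252770)/579833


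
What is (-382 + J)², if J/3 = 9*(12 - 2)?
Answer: 12544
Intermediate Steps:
J = 270 (J = 3*(9*(12 - 2)) = 3*(9*10) = 3*90 = 270)
(-382 + J)² = (-382 + 270)² = (-112)² = 12544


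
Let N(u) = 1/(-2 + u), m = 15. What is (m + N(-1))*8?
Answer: 352/3 ≈ 117.33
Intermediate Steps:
(m + N(-1))*8 = (15 + 1/(-2 - 1))*8 = (15 + 1/(-3))*8 = (15 - 1/3)*8 = (44/3)*8 = 352/3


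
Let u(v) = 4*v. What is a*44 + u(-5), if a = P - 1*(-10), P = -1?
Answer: 376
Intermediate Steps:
a = 9 (a = -1 - 1*(-10) = -1 + 10 = 9)
a*44 + u(-5) = 9*44 + 4*(-5) = 396 - 20 = 376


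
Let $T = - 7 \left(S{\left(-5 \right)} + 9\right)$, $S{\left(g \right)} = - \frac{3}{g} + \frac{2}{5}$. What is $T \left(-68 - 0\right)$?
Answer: $4760$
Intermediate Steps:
$S{\left(g \right)} = \frac{2}{5} - \frac{3}{g}$ ($S{\left(g \right)} = - \frac{3}{g} + 2 \cdot \frac{1}{5} = - \frac{3}{g} + \frac{2}{5} = \frac{2}{5} - \frac{3}{g}$)
$T = -70$ ($T = - 7 \left(\left(\frac{2}{5} - \frac{3}{-5}\right) + 9\right) = - 7 \left(\left(\frac{2}{5} - - \frac{3}{5}\right) + 9\right) = - 7 \left(\left(\frac{2}{5} + \frac{3}{5}\right) + 9\right) = - 7 \left(1 + 9\right) = \left(-7\right) 10 = -70$)
$T \left(-68 - 0\right) = - 70 \left(-68 - 0\right) = - 70 \left(-68 + 0\right) = \left(-70\right) \left(-68\right) = 4760$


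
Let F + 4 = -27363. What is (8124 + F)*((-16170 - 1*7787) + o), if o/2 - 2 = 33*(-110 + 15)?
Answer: 581581189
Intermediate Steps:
F = -27367 (F = -4 - 27363 = -27367)
o = -6266 (o = 4 + 2*(33*(-110 + 15)) = 4 + 2*(33*(-95)) = 4 + 2*(-3135) = 4 - 6270 = -6266)
(8124 + F)*((-16170 - 1*7787) + o) = (8124 - 27367)*((-16170 - 1*7787) - 6266) = -19243*((-16170 - 7787) - 6266) = -19243*(-23957 - 6266) = -19243*(-30223) = 581581189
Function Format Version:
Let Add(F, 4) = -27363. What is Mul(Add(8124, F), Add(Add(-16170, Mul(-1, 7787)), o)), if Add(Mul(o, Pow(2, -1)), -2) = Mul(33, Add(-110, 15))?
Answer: 581581189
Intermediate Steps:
F = -27367 (F = Add(-4, -27363) = -27367)
o = -6266 (o = Add(4, Mul(2, Mul(33, Add(-110, 15)))) = Add(4, Mul(2, Mul(33, -95))) = Add(4, Mul(2, -3135)) = Add(4, -6270) = -6266)
Mul(Add(8124, F), Add(Add(-16170, Mul(-1, 7787)), o)) = Mul(Add(8124, -27367), Add(Add(-16170, Mul(-1, 7787)), -6266)) = Mul(-19243, Add(Add(-16170, -7787), -6266)) = Mul(-19243, Add(-23957, -6266)) = Mul(-19243, -30223) = 581581189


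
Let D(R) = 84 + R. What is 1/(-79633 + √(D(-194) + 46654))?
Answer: -79633/6341368145 - 4*√2909/6341368145 ≈ -1.2592e-5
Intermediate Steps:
1/(-79633 + √(D(-194) + 46654)) = 1/(-79633 + √((84 - 194) + 46654)) = 1/(-79633 + √(-110 + 46654)) = 1/(-79633 + √46544) = 1/(-79633 + 4*√2909)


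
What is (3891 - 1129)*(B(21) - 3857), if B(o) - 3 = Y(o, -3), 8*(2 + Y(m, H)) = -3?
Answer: -42605231/4 ≈ -1.0651e+7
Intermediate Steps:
Y(m, H) = -19/8 (Y(m, H) = -2 + (⅛)*(-3) = -2 - 3/8 = -19/8)
B(o) = 5/8 (B(o) = 3 - 19/8 = 5/8)
(3891 - 1129)*(B(21) - 3857) = (3891 - 1129)*(5/8 - 3857) = 2762*(-30851/8) = -42605231/4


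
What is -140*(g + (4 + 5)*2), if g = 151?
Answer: -23660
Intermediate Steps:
-140*(g + (4 + 5)*2) = -140*(151 + (4 + 5)*2) = -140*(151 + 9*2) = -140*(151 + 18) = -140*169 = -23660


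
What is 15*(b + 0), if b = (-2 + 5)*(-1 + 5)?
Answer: 180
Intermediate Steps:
b = 12 (b = 3*4 = 12)
15*(b + 0) = 15*(12 + 0) = 15*12 = 180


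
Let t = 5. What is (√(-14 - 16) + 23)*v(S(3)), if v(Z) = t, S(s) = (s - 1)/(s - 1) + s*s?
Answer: 115 + 5*I*√30 ≈ 115.0 + 27.386*I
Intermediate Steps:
S(s) = 1 + s² (S(s) = (-1 + s)/(-1 + s) + s² = 1 + s²)
v(Z) = 5
(√(-14 - 16) + 23)*v(S(3)) = (√(-14 - 16) + 23)*5 = (√(-30) + 23)*5 = (I*√30 + 23)*5 = (23 + I*√30)*5 = 115 + 5*I*√30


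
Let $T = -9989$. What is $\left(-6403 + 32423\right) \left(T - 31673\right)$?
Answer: $-1084045240$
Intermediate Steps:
$\left(-6403 + 32423\right) \left(T - 31673\right) = \left(-6403 + 32423\right) \left(-9989 - 31673\right) = 26020 \left(-41662\right) = -1084045240$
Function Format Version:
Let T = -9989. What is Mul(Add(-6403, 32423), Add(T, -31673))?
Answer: -1084045240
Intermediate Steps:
Mul(Add(-6403, 32423), Add(T, -31673)) = Mul(Add(-6403, 32423), Add(-9989, -31673)) = Mul(26020, -41662) = -1084045240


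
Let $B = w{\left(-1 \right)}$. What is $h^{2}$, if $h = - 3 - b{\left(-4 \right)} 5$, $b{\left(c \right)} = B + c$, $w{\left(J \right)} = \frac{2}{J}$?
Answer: $8100$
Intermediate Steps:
$B = -2$ ($B = \frac{2}{-1} = 2 \left(-1\right) = -2$)
$b{\left(c \right)} = -2 + c$
$h = -90$ ($h = - 3 - (-2 - 4) 5 = - 3 \left(-1\right) \left(-6\right) 5 = - 3 \cdot 6 \cdot 5 = \left(-3\right) 30 = -90$)
$h^{2} = \left(-90\right)^{2} = 8100$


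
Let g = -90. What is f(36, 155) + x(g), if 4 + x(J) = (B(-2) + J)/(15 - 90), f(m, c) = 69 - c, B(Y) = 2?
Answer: -6662/75 ≈ -88.827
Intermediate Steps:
x(J) = -302/75 - J/75 (x(J) = -4 + (2 + J)/(15 - 90) = -4 + (2 + J)/(-75) = -4 + (2 + J)*(-1/75) = -4 + (-2/75 - J/75) = -302/75 - J/75)
f(36, 155) + x(g) = (69 - 1*155) + (-302/75 - 1/75*(-90)) = (69 - 155) + (-302/75 + 6/5) = -86 - 212/75 = -6662/75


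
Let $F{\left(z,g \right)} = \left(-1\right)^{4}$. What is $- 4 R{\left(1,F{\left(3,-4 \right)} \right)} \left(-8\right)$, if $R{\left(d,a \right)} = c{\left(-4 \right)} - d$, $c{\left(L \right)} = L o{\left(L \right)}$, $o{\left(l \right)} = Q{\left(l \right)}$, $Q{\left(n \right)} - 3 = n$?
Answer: $96$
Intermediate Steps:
$Q{\left(n \right)} = 3 + n$
$o{\left(l \right)} = 3 + l$
$F{\left(z,g \right)} = 1$
$c{\left(L \right)} = L \left(3 + L\right)$
$R{\left(d,a \right)} = 4 - d$ ($R{\left(d,a \right)} = - 4 \left(3 - 4\right) - d = \left(-4\right) \left(-1\right) - d = 4 - d$)
$- 4 R{\left(1,F{\left(3,-4 \right)} \right)} \left(-8\right) = - 4 \left(4 - 1\right) \left(-8\right) = \left(-4\right) 3 \left(-8\right) = \left(-12\right) \left(-8\right) = 96$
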